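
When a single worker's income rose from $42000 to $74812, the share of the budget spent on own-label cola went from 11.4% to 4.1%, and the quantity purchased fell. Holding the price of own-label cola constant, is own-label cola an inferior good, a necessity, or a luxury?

Quantity demanded falls as income rises, so η < 0.

inferior good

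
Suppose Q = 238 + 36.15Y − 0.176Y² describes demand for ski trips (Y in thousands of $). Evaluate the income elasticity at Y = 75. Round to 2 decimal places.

At Y = 75: Q = 1959.2500.
dQ/dY = 36.15 − 0.352Y = 9.75000.
η = (dQ/dY)·(Y/Q) = 9.75000 × (75/1959.2500) = 0.37.

0.37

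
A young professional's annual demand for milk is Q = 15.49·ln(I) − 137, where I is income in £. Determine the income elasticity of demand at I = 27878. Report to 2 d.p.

0.72

At I = 27878: Q = 21.549.
dQ/dI = 15.49/I = 0.000555635 at this income.
η = (dQ/dI)·(I/Q) = 0.000555635 × (27878/21.549) = 0.72.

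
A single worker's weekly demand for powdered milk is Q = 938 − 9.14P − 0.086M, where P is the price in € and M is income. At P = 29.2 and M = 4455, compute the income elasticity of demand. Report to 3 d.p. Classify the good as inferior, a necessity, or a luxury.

-1.330 (inferior good)

At P = 29.2, M = 4455: Q = 287.982.
Holding P constant, ∂Q/∂M = −0.086.
η_M = (∂Q/∂M)·(M/Q) = -0.086 × (4455/287.982) = -1.330.
Since η < 0, this is an inferior good.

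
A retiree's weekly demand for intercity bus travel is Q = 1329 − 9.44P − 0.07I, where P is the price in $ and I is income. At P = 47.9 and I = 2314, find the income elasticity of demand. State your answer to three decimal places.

-0.227

At P = 47.9, I = 2314: Q = 714.844.
Holding P constant, ∂Q/∂I = −0.07.
η_I = (∂Q/∂I)·(I/Q) = -0.07 × (2314/714.844) = -0.227.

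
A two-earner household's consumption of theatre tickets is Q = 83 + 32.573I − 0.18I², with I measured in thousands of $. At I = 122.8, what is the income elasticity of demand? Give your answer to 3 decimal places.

-1.044

At I = 122.8: Q = 1368.5932.
dQ/dI = 32.573 − 0.36I = -11.63500.
η = (dQ/dI)·(I/Q) = -11.63500 × (122.8/1368.5932) = -1.044.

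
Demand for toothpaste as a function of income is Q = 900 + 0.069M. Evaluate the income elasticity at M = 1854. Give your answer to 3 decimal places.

0.124

At M = 1854: Q = 1027.926.
dQ/dM = 0.069.
η = (dQ/dM)·(M/Q) = 0.069 × (1854/1027.926) = 0.124.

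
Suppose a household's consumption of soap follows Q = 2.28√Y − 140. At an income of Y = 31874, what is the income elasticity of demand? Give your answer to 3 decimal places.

At Y = 31874: Q = 267.055.
dQ/dY = 2.28/(2√Y) = 0.00638538 at this income.
η = (dQ/dY)·(Y/Q) = 0.00638538 × (31874/267.055) = 0.762.

0.762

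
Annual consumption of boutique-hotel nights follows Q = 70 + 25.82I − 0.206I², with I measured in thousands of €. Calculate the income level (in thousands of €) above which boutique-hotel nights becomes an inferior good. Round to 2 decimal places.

62.67

dQ/dI = 25.82 − 0.412I.
The good is inferior where dQ/dI < 0. Setting dQ/dI = 0 gives I = 25.82 / 0.412 = 62.67.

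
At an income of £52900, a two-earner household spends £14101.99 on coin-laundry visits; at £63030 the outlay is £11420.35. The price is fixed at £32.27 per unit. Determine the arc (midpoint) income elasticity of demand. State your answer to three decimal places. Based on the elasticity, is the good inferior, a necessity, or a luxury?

With a constant price, Q₁ = 14101.99/32.27 = 437.000 and Q₂ = 11420.35/32.27 = 353.900 (equivalently, work directly with expenditure since P cancels).
Midpoint %ΔQ = (11420.35 − 14101.99)/12761.17 = -0.21014; midpoint %ΔI = (63030 − 52900)/57965 = 0.17476.
η = -0.21014 / 0.17476 = -1.202.
η < 0 ⇒ inferior good.

-1.202 (inferior good)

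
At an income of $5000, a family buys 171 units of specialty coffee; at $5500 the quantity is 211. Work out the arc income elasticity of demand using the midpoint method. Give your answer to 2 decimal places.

ΔQ = 211 − 171 = 40; midpoint Q̄ = (171 + 211)/2 = 191.
ΔI = 5500 − 5000 = 500; midpoint Ī = (5000 + 5500)/2 = 5250.
η = (ΔQ/Q̄) ÷ (ΔI/Ī) = (40/191) ÷ (500/5250) = 2.20.

2.20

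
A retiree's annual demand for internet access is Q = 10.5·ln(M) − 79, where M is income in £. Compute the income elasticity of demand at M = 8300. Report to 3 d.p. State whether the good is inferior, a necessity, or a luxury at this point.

At M = 8300: Q = 15.752.
dQ/dM = 10.5/M = 0.00126506 at this income.
η = (dQ/dM)·(M/Q) = 0.00126506 × (8300/15.752) = 0.667.
Since 0 < η < 1, the good is a necessity.

0.667 (necessity)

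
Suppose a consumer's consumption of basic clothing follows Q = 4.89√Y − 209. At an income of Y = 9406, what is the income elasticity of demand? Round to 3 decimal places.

0.894

At Y = 9406: Q = 265.254.
dQ/dY = 4.89/(2√Y) = 0.0252102 at this income.
η = (dQ/dY)·(Y/Q) = 0.0252102 × (9406/265.254) = 0.894.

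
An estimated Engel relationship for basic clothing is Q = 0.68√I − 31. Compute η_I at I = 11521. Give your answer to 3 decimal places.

At I = 11521: Q = 41.988.
dQ/dI = 0.68/(2√I) = 0.00316763 at this income.
η = (dQ/dI)·(I/Q) = 0.00316763 × (11521/41.988) = 0.869.

0.869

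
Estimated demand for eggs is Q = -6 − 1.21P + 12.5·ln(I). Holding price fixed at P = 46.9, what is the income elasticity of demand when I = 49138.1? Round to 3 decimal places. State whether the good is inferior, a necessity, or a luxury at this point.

At P = 46.9, I = 49138.1: Q = 72.281.
Holding P constant, ∂Q/∂I = 12.5/I = 0.000254385.
η_I = (∂Q/∂I)·(I/Q) = 0.000254385 × (49138.1/72.281) = 0.173.
Since 0 < η < 1, this is a necessity.

0.173 (necessity)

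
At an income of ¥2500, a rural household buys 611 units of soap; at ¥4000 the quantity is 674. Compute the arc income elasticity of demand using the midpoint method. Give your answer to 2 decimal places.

ΔQ = 674 − 611 = 63; midpoint Q̄ = (611 + 674)/2 = 642.5.
ΔI = 4000 − 2500 = 1500; midpoint Ī = (2500 + 4000)/2 = 3250.
η = (ΔQ/Q̄) ÷ (ΔI/Ī) = (63/642.5) ÷ (1500/3250) = 0.21.

0.21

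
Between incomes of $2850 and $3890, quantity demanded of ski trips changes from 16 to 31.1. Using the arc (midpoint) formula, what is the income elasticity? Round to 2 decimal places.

ΔQ = 31.1 − 16 = 15.1; midpoint Q̄ = (16 + 31.1)/2 = 23.55.
ΔI = 3890 − 2850 = 1040; midpoint Ī = (2850 + 3890)/2 = 3370.
η = (ΔQ/Q̄) ÷ (ΔI/Ī) = (15.1/23.55) ÷ (1040/3370) = 2.08.

2.08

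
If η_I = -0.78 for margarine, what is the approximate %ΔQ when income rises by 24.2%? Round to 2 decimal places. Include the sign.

%ΔQ ≈ η × %ΔI = -0.78 × 24.2% = -18.88%.

-18.88%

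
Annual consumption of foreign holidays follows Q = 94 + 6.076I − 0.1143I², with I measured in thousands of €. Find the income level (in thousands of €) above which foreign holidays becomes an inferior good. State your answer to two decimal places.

dQ/dI = 6.076 − 0.2286I.
The good is inferior where dQ/dI < 0. Setting dQ/dI = 0 gives I = 6.076 / 0.2286 = 26.58.

26.58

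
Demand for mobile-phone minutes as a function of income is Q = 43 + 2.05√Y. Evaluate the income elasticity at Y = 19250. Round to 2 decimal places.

0.43

At Y = 19250: Q = 327.426.
dQ/dY = 2.05/(2√Y) = 0.00738769 at this income.
η = (dQ/dY)·(Y/Q) = 0.00738769 × (19250/327.426) = 0.43.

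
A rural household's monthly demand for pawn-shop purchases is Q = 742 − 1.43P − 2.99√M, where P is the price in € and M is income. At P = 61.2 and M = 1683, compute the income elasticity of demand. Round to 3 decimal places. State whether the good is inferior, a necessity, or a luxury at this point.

At P = 61.2, M = 1683: Q = 531.821.
Holding P constant, ∂Q/∂M = -2.99/(2√M) = -0.0364417.
η_M = (∂Q/∂M)·(M/Q) = -0.0364417 × (1683/531.821) = -0.115.
Since η < 0, this is an inferior good.

-0.115 (inferior good)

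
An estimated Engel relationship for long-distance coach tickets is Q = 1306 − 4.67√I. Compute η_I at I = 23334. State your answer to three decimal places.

At I = 23334: Q = 592.636.
dQ/dI = -4.67/(2√I) = -0.0152859 at this income.
η = (dQ/dI)·(I/Q) = -0.0152859 × (23334/592.636) = -0.602.

-0.602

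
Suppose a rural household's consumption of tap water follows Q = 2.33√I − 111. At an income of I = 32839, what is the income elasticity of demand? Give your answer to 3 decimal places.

0.678

At I = 32839: Q = 311.232.
dQ/dI = 2.33/(2√I) = 0.00642882 at this income.
η = (dQ/dI)·(I/Q) = 0.00642882 × (32839/311.232) = 0.678.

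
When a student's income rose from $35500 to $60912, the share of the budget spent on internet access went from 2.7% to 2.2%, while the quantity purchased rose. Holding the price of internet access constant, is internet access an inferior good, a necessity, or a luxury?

necessity

Quantity rises but the budget share falls as income rises, so 0 < η < 1.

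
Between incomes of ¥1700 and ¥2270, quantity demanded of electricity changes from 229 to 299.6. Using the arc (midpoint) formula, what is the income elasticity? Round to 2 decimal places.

ΔQ = 299.6 − 229 = 70.6; midpoint Q̄ = (229 + 299.6)/2 = 264.3.
ΔI = 2270 − 1700 = 570; midpoint Ī = (1700 + 2270)/2 = 1985.
η = (ΔQ/Q̄) ÷ (ΔI/Ī) = (70.6/264.3) ÷ (570/1985) = 0.93.

0.93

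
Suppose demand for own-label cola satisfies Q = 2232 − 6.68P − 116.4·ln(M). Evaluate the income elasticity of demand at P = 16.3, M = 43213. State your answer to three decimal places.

-0.132

At P = 16.3, M = 43213: Q = 880.674.
Holding P constant, ∂Q/∂M = -116.4/M = -0.00269363.
η_M = (∂Q/∂M)·(M/Q) = -0.00269363 × (43213/880.674) = -0.132.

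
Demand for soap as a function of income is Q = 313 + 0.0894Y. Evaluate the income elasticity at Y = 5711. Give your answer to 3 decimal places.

At Y = 5711: Q = 823.563.
dQ/dY = 0.0894.
η = (dQ/dY)·(Y/Q) = 0.0894 × (5711/823.563) = 0.620.

0.620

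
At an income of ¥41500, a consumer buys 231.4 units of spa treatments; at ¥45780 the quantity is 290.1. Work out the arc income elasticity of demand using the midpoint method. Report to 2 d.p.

ΔQ = 290.1 − 231.4 = 58.7; midpoint Q̄ = (231.4 + 290.1)/2 = 260.75.
ΔI = 45780 − 41500 = 4280; midpoint Ī = (41500 + 45780)/2 = 43640.
η = (ΔQ/Q̄) ÷ (ΔI/Ī) = (58.7/260.75) ÷ (4280/43640) = 2.30.

2.30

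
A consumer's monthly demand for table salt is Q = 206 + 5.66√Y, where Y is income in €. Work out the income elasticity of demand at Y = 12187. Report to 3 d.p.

At Y = 12187: Q = 830.834.
dQ/dY = 5.66/(2√Y) = 0.0256353 at this income.
η = (dQ/dY)·(Y/Q) = 0.0256353 × (12187/830.834) = 0.376.

0.376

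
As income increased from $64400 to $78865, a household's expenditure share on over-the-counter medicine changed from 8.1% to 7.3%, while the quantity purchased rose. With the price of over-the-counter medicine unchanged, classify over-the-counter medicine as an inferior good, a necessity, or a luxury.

necessity

Quantity rises but the budget share falls as income rises, so 0 < η < 1.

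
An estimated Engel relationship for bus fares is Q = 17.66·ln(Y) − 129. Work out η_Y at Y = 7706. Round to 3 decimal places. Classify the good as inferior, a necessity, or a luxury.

0.608 (necessity)

At Y = 7706: Q = 29.053.
dQ/dY = 17.66/Y = 0.00229172 at this income.
η = (dQ/dY)·(Y/Q) = 0.00229172 × (7706/29.053) = 0.608.
Since 0 < η < 1, the good is a necessity.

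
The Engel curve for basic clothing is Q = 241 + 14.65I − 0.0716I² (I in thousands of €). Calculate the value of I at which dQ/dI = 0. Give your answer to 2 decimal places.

102.30

dQ/dI = 14.65 − 0.1432I.
The good is inferior where dQ/dI < 0. Setting dQ/dI = 0 gives I = 14.65 / 0.1432 = 102.30.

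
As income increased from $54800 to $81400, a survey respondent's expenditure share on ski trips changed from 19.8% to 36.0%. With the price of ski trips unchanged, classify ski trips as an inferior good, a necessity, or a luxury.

The budget share rises as income rises, so η > 1.

luxury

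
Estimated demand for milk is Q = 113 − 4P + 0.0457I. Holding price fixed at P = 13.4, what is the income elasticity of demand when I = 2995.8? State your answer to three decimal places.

At P = 13.4, I = 2995.8: Q = 196.308.
Holding P constant, ∂Q/∂I = 0.0457.
η_I = (∂Q/∂I)·(I/Q) = 0.0457 × (2995.8/196.308) = 0.697.

0.697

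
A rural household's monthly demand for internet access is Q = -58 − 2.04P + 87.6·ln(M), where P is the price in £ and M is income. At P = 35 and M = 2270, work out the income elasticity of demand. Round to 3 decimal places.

At P = 35, M = 2270: Q = 547.532.
Holding P constant, ∂Q/∂M = 87.6/M = 0.0385903.
η_M = (∂Q/∂M)·(M/Q) = 0.0385903 × (2270/547.532) = 0.160.

0.160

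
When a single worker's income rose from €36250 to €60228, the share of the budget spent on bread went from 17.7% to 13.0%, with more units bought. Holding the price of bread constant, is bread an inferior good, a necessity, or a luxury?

Quantity rises but the budget share falls as income rises, so 0 < η < 1.

necessity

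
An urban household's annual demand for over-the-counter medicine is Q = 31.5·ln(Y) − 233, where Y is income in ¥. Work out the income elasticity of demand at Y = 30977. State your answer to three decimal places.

0.340

At Y = 30977: Q = 92.742.
dQ/dY = 31.5/Y = 0.00101688 at this income.
η = (dQ/dY)·(Y/Q) = 0.00101688 × (30977/92.742) = 0.340.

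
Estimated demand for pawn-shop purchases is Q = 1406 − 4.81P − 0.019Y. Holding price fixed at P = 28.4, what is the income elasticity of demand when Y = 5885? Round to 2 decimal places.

-0.10

At P = 28.4, Y = 5885: Q = 1157.581.
Holding P constant, ∂Q/∂Y = −0.019.
η_Y = (∂Q/∂Y)·(Y/Q) = -0.019 × (5885/1157.581) = -0.10.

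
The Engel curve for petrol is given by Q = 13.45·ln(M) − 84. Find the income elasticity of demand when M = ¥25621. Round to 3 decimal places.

0.256

At M = 25621: Q = 52.533.
dQ/dM = 13.45/M = 0.00052496 at this income.
η = (dQ/dM)·(M/Q) = 0.00052496 × (25621/52.533) = 0.256.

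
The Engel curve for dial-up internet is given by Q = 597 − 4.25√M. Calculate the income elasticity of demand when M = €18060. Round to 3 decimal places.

At M = 18060: Q = 25.853.
dQ/dM = -4.25/(2√M) = -0.0158125 at this income.
η = (dQ/dM)·(M/Q) = -0.0158125 × (18060/25.853) = -11.046.

-11.046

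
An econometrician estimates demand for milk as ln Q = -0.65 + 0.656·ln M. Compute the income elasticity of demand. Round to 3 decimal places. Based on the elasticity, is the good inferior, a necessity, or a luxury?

0.656 (necessity)

In a log-linear demand, the coefficient on ln M is the income elasticity.
So η = 0.656.
0 < η < 1 ⇒ necessity.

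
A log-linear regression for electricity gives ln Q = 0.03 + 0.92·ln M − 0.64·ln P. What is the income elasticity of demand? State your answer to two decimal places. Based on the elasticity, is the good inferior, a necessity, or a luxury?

In a log-linear demand, the coefficient on ln M is the income elasticity.
So η = 0.92.
0 < η < 1 ⇒ necessity.

0.92 (necessity)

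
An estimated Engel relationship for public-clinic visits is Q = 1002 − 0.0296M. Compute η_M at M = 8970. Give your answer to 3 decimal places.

At M = 8970: Q = 736.488.
dQ/dM = −0.0296.
η = (dQ/dM)·(M/Q) = -0.0296 × (8970/736.488) = -0.361.

-0.361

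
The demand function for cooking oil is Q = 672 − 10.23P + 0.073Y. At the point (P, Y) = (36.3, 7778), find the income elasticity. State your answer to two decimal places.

At P = 36.3, Y = 7778: Q = 868.445.
Holding P constant, ∂Q/∂Y = 0.073.
η_Y = (∂Q/∂Y)·(Y/Q) = 0.073 × (7778/868.445) = 0.65.

0.65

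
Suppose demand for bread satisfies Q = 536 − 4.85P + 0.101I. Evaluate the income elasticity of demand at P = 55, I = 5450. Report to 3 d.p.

0.672

At P = 55, I = 5450: Q = 819.700.
Holding P constant, ∂Q/∂I = 0.101.
η_I = (∂Q/∂I)·(I/Q) = 0.101 × (5450/819.700) = 0.672.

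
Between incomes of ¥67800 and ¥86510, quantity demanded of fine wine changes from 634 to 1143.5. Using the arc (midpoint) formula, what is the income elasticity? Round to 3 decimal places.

ΔQ = 1143.5 − 634 = 509.5; midpoint Q̄ = (634 + 1143.5)/2 = 888.75.
ΔI = 86510 − 67800 = 18710; midpoint Ī = (67800 + 86510)/2 = 77155.
η = (ΔQ/Q̄) ÷ (ΔI/Ī) = (509.5/888.75) ÷ (18710/77155) = 2.364.

2.364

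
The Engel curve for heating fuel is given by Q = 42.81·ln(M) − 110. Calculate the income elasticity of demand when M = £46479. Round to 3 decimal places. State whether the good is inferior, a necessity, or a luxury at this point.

0.122 (necessity)

At M = 46479: Q = 350.069.
dQ/dM = 42.81/M = 0.000921061 at this income.
η = (dQ/dM)·(M/Q) = 0.000921061 × (46479/350.069) = 0.122.
Since 0 < η < 1, the good is a necessity.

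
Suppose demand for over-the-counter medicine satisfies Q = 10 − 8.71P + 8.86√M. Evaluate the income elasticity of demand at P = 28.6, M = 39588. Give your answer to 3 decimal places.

0.578

At P = 28.6, M = 39588: Q = 1523.745.
Holding P constant, ∂Q/∂M = 8.86/(2√M) = 0.022265.
η_M = (∂Q/∂M)·(M/Q) = 0.022265 × (39588/1523.745) = 0.578.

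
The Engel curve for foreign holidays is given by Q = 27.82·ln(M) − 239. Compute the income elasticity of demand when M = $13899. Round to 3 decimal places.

At M = 13899: Q = 26.391.
dQ/dM = 27.82/M = 0.00200158 at this income.
η = (dQ/dM)·(M/Q) = 0.00200158 × (13899/26.391) = 1.054.

1.054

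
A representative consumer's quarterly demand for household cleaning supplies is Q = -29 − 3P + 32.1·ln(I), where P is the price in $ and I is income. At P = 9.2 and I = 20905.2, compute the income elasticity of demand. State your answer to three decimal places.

0.122

At P = 9.2, I = 20905.2: Q = 262.723.
Holding P constant, ∂Q/∂I = 32.1/I = 0.0015355.
η_I = (∂Q/∂I)·(I/Q) = 0.0015355 × (20905.2/262.723) = 0.122.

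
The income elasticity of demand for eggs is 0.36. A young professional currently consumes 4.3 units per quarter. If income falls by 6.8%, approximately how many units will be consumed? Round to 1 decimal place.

%ΔQ ≈ η × %ΔI = 0.36 × (-6.8%) = -2.448%.
New Q ≈ 4.3 × (1 − 0.02448) = 4.2.

4.2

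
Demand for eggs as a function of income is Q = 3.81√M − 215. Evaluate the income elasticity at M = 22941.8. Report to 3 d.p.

0.797

At M = 22941.8: Q = 362.084.
dQ/dM = 3.81/(2√M) = 0.0125771 at this income.
η = (dQ/dM)·(M/Q) = 0.0125771 × (22941.8/362.084) = 0.797.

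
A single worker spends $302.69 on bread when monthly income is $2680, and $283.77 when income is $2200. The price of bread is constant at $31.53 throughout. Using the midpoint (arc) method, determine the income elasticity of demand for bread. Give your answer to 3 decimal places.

0.328

With a constant price, Q₁ = 302.69/31.53 = 9.600 and Q₂ = 283.77/31.53 = 9.000 (equivalently, work directly with expenditure since P cancels).
Midpoint %ΔQ = (283.77 − 302.69)/293.23 = -0.06452; midpoint %ΔI = (2200 − 2680)/2440 = -0.19672.
η = -0.06452 / -0.19672 = 0.328.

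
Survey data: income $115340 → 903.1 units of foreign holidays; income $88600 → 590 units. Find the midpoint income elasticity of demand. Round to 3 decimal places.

ΔQ = 590 − 903.1 = -313.1; midpoint Q̄ = (903.1 + 590)/2 = 746.55.
ΔI = 88600 − 115340 = -26740; midpoint Ī = (115340 + 88600)/2 = 101970.
η = (ΔQ/Q̄) ÷ (ΔI/Ī) = (-313.1/746.55) ÷ (-26740/101970) = 1.599.

1.599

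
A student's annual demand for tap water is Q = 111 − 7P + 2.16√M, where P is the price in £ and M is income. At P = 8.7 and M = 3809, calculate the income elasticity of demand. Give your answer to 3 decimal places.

At P = 8.7, M = 3809: Q = 183.409.
Holding P constant, ∂Q/∂M = 2.16/(2√M) = 0.0174992.
η_M = (∂Q/∂M)·(M/Q) = 0.0174992 × (3809/183.409) = 0.363.

0.363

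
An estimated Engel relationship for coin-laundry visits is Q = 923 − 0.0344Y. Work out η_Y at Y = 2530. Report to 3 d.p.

At Y = 2530: Q = 835.968.
dQ/dY = −0.0344.
η = (dQ/dY)·(Y/Q) = -0.0344 × (2530/835.968) = -0.104.

-0.104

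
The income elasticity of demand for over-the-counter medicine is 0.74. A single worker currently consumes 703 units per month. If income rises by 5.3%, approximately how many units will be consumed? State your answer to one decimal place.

%ΔQ ≈ η × %ΔI = 0.74 × 5.3% = 3.922%.
New Q ≈ 703 × (1 + 0.03922) = 730.6.

730.6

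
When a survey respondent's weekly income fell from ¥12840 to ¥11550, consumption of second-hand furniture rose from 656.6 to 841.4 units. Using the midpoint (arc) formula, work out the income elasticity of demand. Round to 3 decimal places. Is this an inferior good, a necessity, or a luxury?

-2.332 (inferior good)

ΔQ = 841.4 − 656.6 = 184.8; midpoint Q̄ = (656.6 + 841.4)/2 = 749.
ΔI = 11550 − 12840 = -1290; midpoint Ī = (12840 + 11550)/2 = 12195.
η = (ΔQ/Q̄) ÷ (ΔI/Ī) = (184.8/749) ÷ (-1290/12195) = -2.332.
η < 0 ⇒ inferior good.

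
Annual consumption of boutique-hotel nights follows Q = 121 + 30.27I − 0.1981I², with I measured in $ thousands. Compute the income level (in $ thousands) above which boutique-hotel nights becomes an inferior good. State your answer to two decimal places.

76.40

dQ/dI = 30.27 − 0.3962I.
The good is inferior where dQ/dI < 0. Setting dQ/dI = 0 gives I = 30.27 / 0.3962 = 76.40.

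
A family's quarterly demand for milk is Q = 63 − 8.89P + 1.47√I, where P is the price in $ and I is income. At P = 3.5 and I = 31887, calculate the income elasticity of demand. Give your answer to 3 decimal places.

At P = 3.5, I = 31887: Q = 294.382.
Holding P constant, ∂Q/∂I = 1.47/(2√I) = 0.00411605.
η_I = (∂Q/∂I)·(I/Q) = 0.00411605 × (31887/294.382) = 0.446.

0.446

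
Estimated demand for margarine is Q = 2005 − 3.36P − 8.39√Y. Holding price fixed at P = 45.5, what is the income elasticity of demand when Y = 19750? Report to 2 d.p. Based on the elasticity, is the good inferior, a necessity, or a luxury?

-0.88 (inferior good)

At P = 45.5, Y = 19750: Q = 673.034.
Holding P constant, ∂Q/∂Y = -8.39/(2√Y) = -0.0298503.
η_Y = (∂Q/∂Y)·(Y/Q) = -0.0298503 × (19750/673.034) = -0.88.
Since η < 0, this is an inferior good.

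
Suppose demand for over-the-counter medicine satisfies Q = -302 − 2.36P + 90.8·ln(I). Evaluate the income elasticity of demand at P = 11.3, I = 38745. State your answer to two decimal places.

At P = 11.3, I = 38745: Q = 630.612.
Holding P constant, ∂Q/∂I = 90.8/I = 0.00234353.
η_I = (∂Q/∂I)·(I/Q) = 0.00234353 × (38745/630.612) = 0.14.

0.14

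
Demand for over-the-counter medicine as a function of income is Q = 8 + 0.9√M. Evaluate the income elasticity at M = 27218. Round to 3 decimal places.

0.474

At M = 27218: Q = 156.481.
dQ/dM = 0.9/(2√M) = 0.00272762 at this income.
η = (dQ/dM)·(M/Q) = 0.00272762 × (27218/156.481) = 0.474.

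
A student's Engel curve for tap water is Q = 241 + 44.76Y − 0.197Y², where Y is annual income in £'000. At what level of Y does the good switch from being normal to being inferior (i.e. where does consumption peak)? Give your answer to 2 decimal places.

113.60

dQ/dY = 44.76 − 0.394Y.
The good is inferior where dQ/dY < 0. Setting dQ/dY = 0 gives Y = 44.76 / 0.394 = 113.60.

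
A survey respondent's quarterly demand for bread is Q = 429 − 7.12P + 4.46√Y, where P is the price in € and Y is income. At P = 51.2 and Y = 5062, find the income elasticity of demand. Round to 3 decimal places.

At P = 51.2, Y = 5062: Q = 381.775.
Holding P constant, ∂Q/∂Y = 4.46/(2√Y) = 0.0313432.
η_Y = (∂Q/∂Y)·(Y/Q) = 0.0313432 × (5062/381.775) = 0.416.

0.416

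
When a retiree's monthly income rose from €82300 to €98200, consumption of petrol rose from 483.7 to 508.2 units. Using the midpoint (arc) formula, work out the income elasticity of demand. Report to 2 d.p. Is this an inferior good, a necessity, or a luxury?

0.28 (necessity)

ΔQ = 508.2 − 483.7 = 24.5; midpoint Q̄ = (483.7 + 508.2)/2 = 495.95.
ΔI = 98200 − 82300 = 15900; midpoint Ī = (82300 + 98200)/2 = 90250.
η = (ΔQ/Q̄) ÷ (ΔI/Ī) = (24.5/495.95) ÷ (15900/90250) = 0.28.
0 < η < 1 ⇒ necessity.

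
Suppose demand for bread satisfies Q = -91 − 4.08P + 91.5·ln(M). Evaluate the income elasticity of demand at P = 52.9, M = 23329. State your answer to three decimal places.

At P = 52.9, M = 23329: Q = 613.425.
Holding P constant, ∂Q/∂M = 91.5/M = 0.00392216.
η_M = (∂Q/∂M)·(M/Q) = 0.00392216 × (23329/613.425) = 0.149.

0.149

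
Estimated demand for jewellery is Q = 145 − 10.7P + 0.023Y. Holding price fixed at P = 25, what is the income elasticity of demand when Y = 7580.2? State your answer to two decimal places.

At P = 25, Y = 7580.2: Q = 51.845.
Holding P constant, ∂Q/∂Y = 0.023.
η_Y = (∂Q/∂Y)·(Y/Q) = 0.023 × (7580.2/51.845) = 3.36.

3.36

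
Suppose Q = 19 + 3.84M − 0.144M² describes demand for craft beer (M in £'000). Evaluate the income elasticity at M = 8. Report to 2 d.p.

0.30

At M = 8: Q = 40.5040.
dQ/dM = 3.84 − 0.288M = 1.53600.
η = (dQ/dM)·(M/Q) = 1.53600 × (8/40.5040) = 0.30.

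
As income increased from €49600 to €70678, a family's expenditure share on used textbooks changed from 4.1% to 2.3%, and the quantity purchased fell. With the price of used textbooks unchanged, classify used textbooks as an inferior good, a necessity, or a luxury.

Quantity demanded falls as income rises, so η < 0.

inferior good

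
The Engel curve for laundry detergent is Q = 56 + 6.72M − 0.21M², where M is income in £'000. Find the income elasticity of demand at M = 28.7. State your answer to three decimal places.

At M = 28.7: Q = 75.8891.
dQ/dM = 6.72 − 0.42M = -5.33400.
η = (dQ/dM)·(M/Q) = -5.33400 × (28.7/75.8891) = -2.017.

-2.017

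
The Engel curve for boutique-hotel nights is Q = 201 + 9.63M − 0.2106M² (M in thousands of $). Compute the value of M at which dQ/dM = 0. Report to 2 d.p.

22.86

dQ/dM = 9.63 − 0.4212M.
The good is inferior where dQ/dM < 0. Setting dQ/dM = 0 gives M = 9.63 / 0.4212 = 22.86.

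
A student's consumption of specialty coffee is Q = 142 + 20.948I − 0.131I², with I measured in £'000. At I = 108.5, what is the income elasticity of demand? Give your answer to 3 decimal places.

At I = 108.5: Q = 872.6933.
dQ/dI = 20.948 − 0.262I = -7.47900.
η = (dQ/dI)·(I/Q) = -7.47900 × (108.5/872.6933) = -0.930.

-0.930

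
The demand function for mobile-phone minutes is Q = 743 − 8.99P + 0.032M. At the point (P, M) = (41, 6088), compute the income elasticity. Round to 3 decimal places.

At P = 41, M = 6088: Q = 569.226.
Holding P constant, ∂Q/∂M = 0.032.
η_M = (∂Q/∂M)·(M/Q) = 0.032 × (6088/569.226) = 0.342.

0.342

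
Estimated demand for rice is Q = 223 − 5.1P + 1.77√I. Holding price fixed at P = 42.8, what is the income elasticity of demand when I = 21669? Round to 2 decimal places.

0.49

At P = 42.8, I = 21669: Q = 265.271.
Holding P constant, ∂Q/∂I = 1.77/(2√I) = 0.00601207.
η_I = (∂Q/∂I)·(I/Q) = 0.00601207 × (21669/265.271) = 0.49.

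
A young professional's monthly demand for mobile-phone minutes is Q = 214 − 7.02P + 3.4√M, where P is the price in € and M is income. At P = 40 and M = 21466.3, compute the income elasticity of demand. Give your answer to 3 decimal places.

At P = 40, M = 21466.3: Q = 431.347.
Holding P constant, ∂Q/∂M = 3.4/(2√M) = 0.011603.
η_M = (∂Q/∂M)·(M/Q) = 0.011603 × (21466.3/431.347) = 0.577.

0.577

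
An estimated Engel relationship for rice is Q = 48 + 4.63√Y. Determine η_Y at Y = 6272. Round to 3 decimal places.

At Y = 6272: Q = 414.677.
dQ/dY = 4.63/(2√Y) = 0.0292313 at this income.
η = (dQ/dY)·(Y/Q) = 0.0292313 × (6272/414.677) = 0.442.

0.442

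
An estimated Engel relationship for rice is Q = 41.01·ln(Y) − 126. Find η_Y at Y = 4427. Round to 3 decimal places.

At Y = 4427: Q = 218.299.
dQ/dY = 41.01/Y = 0.00926361 at this income.
η = (dQ/dY)·(Y/Q) = 0.00926361 × (4427/218.299) = 0.188.

0.188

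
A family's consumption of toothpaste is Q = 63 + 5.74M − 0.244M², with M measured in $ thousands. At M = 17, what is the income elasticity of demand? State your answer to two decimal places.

-0.48

At M = 17: Q = 90.0640.
dQ/dM = 5.74 − 0.488M = -2.55600.
η = (dQ/dM)·(M/Q) = -2.55600 × (17/90.0640) = -0.48.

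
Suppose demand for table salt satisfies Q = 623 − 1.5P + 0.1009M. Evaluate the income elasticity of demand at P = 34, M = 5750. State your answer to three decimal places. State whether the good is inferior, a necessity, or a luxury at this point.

0.504 (necessity)

At P = 34, M = 5750: Q = 1152.175.
Holding P constant, ∂Q/∂M = 0.1009.
η_M = (∂Q/∂M)·(M/Q) = 0.1009 × (5750/1152.175) = 0.504.
Since 0 < η < 1, this is a necessity.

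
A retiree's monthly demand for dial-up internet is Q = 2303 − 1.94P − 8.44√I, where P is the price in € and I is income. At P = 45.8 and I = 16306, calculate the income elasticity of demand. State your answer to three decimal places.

-0.474

At P = 45.8, I = 16306: Q = 1136.403.
Holding P constant, ∂Q/∂I = -8.44/(2√I) = -0.0330475.
η_I = (∂Q/∂I)·(I/Q) = -0.0330475 × (16306/1136.403) = -0.474.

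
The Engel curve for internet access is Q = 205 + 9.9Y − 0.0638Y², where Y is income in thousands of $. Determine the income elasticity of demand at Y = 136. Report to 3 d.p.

At Y = 136: Q = 371.3552.
dQ/dY = 9.9 − 0.1276Y = -7.45360.
η = (dQ/dY)·(Y/Q) = -7.45360 × (136/371.3552) = -2.730.

-2.730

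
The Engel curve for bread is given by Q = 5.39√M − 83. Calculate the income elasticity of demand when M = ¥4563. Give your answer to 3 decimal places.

0.648

At M = 4563: Q = 281.094.
dQ/dM = 5.39/(2√M) = 0.0398964 at this income.
η = (dQ/dM)·(M/Q) = 0.0398964 × (4563/281.094) = 0.648.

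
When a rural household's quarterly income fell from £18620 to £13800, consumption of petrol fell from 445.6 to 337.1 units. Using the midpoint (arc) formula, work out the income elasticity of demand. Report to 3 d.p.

ΔQ = 337.1 − 445.6 = -108.5; midpoint Q̄ = (445.6 + 337.1)/2 = 391.35.
ΔI = 13800 − 18620 = -4820; midpoint Ī = (18620 + 13800)/2 = 16210.
η = (ΔQ/Q̄) ÷ (ΔI/Ī) = (-108.5/391.35) ÷ (-4820/16210) = 0.932.

0.932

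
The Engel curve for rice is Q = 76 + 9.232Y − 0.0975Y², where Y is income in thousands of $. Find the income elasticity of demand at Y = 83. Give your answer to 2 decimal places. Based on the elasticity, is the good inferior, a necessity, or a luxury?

At Y = 83: Q = 170.5785.
dQ/dY = 9.232 − 0.195Y = -6.95300.
η = (dQ/dY)·(Y/Q) = -6.95300 × (83/170.5785) = -3.38.
η < 0 ⇒ inferior good.

-3.38 (inferior good)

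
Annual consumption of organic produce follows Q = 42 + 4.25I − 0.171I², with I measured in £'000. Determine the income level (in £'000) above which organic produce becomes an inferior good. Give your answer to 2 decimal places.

12.43

dQ/dI = 4.25 − 0.342I.
The good is inferior where dQ/dI < 0. Setting dQ/dI = 0 gives I = 4.25 / 0.342 = 12.43.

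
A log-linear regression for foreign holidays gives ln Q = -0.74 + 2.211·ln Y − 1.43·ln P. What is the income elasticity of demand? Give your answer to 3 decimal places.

In a log-linear demand, the coefficient on ln Y is the income elasticity.
So η = 2.211.

2.211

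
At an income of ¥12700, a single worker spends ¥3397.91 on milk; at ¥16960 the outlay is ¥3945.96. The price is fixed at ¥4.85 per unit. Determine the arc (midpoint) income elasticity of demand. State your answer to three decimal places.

0.520

With a constant price, Q₁ = 3397.91/4.85 = 700.600 and Q₂ = 3945.96/4.85 = 813.600 (equivalently, work directly with expenditure since P cancels).
Midpoint %ΔQ = (3945.96 − 3397.91)/3671.94 = 0.14925; midpoint %ΔI = (16960 − 12700)/14830 = 0.28726.
η = 0.14925 / 0.28726 = 0.520.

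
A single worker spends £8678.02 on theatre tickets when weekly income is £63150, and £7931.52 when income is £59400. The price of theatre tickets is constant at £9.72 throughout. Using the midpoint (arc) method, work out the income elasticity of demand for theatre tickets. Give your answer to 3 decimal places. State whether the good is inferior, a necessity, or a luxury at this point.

With a constant price, Q₁ = 8678.02/9.72 = 892.800 and Q₂ = 7931.52/9.72 = 816.000 (equivalently, work directly with expenditure since P cancels).
Midpoint %ΔQ = (7931.52 − 8678.02)/8304.77 = -0.08989; midpoint %ΔI = (59400 − 63150)/61275 = -0.06120.
η = -0.08989 / -0.06120 = 1.469.
η > 1 ⇒ luxury.

1.469 (luxury)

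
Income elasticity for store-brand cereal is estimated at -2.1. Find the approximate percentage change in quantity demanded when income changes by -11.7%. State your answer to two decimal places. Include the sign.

24.57%

%ΔQ ≈ η × %ΔI = -2.1 × (-11.7%) = 24.57%.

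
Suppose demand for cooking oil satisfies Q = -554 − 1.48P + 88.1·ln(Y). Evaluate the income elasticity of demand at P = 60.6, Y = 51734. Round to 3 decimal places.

0.282

At P = 60.6, Y = 51734: Q = 312.538.
Holding P constant, ∂Q/∂Y = 88.1/Y = 0.00170294.
η_Y = (∂Q/∂Y)·(Y/Q) = 0.00170294 × (51734/312.538) = 0.282.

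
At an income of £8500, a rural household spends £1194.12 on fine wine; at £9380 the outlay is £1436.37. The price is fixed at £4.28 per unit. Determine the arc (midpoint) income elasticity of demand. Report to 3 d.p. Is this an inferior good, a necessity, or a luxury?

1.871 (luxury)

With a constant price, Q₁ = 1194.12/4.28 = 279.000 and Q₂ = 1436.37/4.28 = 335.600 (equivalently, work directly with expenditure since P cancels).
Midpoint %ΔQ = (1436.37 − 1194.12)/1315.25 = 0.18419; midpoint %ΔI = (9380 − 8500)/8940 = 0.09843.
η = 0.18419 / 0.09843 = 1.871.
η > 1 ⇒ luxury.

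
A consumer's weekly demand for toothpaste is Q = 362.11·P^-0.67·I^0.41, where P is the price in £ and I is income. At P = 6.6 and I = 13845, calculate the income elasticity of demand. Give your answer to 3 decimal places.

For a multiplicative demand Q = A·P^α·I^β, the income elasticity is β everywhere.
Here β = 0.41, so η = 0.410.

0.410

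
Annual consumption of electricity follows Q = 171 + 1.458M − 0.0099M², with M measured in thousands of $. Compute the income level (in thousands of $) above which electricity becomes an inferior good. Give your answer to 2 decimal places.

dQ/dM = 1.458 − 0.0198M.
The good is inferior where dQ/dM < 0. Setting dQ/dM = 0 gives M = 1.458 / 0.0198 = 73.64.

73.64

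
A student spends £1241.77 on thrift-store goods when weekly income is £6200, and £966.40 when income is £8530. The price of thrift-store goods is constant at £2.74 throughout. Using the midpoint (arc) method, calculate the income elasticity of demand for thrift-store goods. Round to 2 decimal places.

-0.79

With a constant price, Q₁ = 1241.77/2.74 = 453.201 and Q₂ = 966.40/2.74 = 352.701 (equivalently, work directly with expenditure since P cancels).
Midpoint %ΔQ = (966.40 − 1241.77)/1104.09 = -0.24941; midpoint %ΔI = (8530 − 6200)/7365 = 0.31636.
η = -0.24941 / 0.31636 = -0.79.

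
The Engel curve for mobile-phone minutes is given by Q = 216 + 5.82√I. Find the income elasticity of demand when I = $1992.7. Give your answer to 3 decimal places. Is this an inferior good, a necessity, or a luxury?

0.273 (necessity)

At I = 1992.7: Q = 475.803.
dQ/dI = 5.82/(2√I) = 0.0651887 at this income.
η = (dQ/dI)·(I/Q) = 0.0651887 × (1992.7/475.803) = 0.273.
Since 0 < η < 1, the good is a necessity.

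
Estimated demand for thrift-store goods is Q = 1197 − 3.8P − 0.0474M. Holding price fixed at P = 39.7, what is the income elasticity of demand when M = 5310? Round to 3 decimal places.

At P = 39.7, M = 5310: Q = 794.446.
Holding P constant, ∂Q/∂M = −0.0474.
η_M = (∂Q/∂M)·(M/Q) = -0.0474 × (5310/794.446) = -0.317.

-0.317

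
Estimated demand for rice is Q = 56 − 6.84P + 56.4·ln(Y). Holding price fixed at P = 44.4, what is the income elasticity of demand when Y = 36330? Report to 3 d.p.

At P = 44.4, Y = 36330: Q = 344.527.
Holding P constant, ∂Q/∂Y = 56.4/Y = 0.00155244.
η_Y = (∂Q/∂Y)·(Y/Q) = 0.00155244 × (36330/344.527) = 0.164.

0.164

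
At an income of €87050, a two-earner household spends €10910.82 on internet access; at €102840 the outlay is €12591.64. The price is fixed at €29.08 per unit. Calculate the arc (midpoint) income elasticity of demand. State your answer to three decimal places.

0.860

With a constant price, Q₁ = 10910.82/29.08 = 375.200 and Q₂ = 12591.64/29.08 = 433.000 (equivalently, work directly with expenditure since P cancels).
Midpoint %ΔQ = (12591.64 − 10910.82)/11751.23 = 0.14303; midpoint %ΔI = (102840 − 87050)/94945 = 0.16631.
η = 0.14303 / 0.16631 = 0.860.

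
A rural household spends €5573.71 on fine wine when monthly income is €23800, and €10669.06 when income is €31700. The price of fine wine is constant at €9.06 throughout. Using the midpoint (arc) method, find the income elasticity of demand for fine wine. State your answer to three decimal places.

With a constant price, Q₁ = 5573.71/9.06 = 615.200 and Q₂ = 10669.06/9.06 = 1177.600 (equivalently, work directly with expenditure since P cancels).
Midpoint %ΔQ = (10669.06 − 5573.71)/8121.39 = 0.62740; midpoint %ΔI = (31700 − 23800)/27750 = 0.28468.
η = 0.62740 / 0.28468 = 2.204.

2.204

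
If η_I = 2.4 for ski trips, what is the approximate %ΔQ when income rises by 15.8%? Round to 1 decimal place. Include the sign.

%ΔQ ≈ η × %ΔI = 2.4 × 15.8% = 37.9%.

37.9%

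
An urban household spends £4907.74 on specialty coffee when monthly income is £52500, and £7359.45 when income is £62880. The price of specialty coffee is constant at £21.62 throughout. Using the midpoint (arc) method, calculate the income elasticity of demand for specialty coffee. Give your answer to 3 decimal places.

With a constant price, Q₁ = 4907.74/21.62 = 227.000 and Q₂ = 7359.45/21.62 = 340.400 (equivalently, work directly with expenditure since P cancels).
Midpoint %ΔQ = (7359.45 − 4907.74)/6133.59 = 0.39972; midpoint %ΔI = (62880 − 52500)/57690 = 0.17993.
η = 0.39972 / 0.17993 = 2.222.

2.222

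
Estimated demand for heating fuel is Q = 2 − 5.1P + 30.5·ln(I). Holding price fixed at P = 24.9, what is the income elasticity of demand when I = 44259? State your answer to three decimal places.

0.152

At P = 24.9, I = 44259: Q = 201.293.
Holding P constant, ∂Q/∂I = 30.5/I = 0.000689125.
η_I = (∂Q/∂I)·(I/Q) = 0.000689125 × (44259/201.293) = 0.152.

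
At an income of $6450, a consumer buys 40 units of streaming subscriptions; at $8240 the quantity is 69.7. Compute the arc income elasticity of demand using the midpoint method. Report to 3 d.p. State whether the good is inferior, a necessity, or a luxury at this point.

2.222 (luxury)

ΔQ = 69.7 − 40 = 29.7; midpoint Q̄ = (40 + 69.7)/2 = 54.85.
ΔI = 8240 − 6450 = 1790; midpoint Ī = (6450 + 8240)/2 = 7345.
η = (ΔQ/Q̄) ÷ (ΔI/Ī) = (29.7/54.85) ÷ (1790/7345) = 2.222.
η > 1 ⇒ luxury.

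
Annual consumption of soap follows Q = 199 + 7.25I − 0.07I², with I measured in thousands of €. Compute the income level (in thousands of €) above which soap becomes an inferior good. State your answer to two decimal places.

dQ/dI = 7.25 − 0.14I.
The good is inferior where dQ/dI < 0. Setting dQ/dI = 0 gives I = 7.25 / 0.14 = 51.79.

51.79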